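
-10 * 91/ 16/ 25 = -91/ 40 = -2.28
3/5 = 0.60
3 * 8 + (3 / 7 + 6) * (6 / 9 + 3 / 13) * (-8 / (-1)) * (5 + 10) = 9312 / 13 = 716.31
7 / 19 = 0.37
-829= -829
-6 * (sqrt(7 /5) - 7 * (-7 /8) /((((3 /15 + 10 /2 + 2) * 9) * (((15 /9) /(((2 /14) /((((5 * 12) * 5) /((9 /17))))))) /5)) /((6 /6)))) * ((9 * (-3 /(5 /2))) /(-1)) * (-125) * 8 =76677.03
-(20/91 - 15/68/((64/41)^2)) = -3275995/25346048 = -0.13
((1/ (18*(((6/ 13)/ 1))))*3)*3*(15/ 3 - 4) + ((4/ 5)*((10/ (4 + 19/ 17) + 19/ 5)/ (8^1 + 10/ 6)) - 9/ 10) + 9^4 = 1655506699/ 252300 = 6561.66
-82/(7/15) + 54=-852/7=-121.71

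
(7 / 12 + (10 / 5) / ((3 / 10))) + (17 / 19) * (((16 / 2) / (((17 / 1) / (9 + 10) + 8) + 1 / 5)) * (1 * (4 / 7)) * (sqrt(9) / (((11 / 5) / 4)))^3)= 2990193 / 37268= 80.23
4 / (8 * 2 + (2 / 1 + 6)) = 1 / 6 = 0.17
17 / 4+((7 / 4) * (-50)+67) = -16.25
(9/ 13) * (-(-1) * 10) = 90/ 13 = 6.92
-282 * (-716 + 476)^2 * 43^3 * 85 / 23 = -4772742987130.43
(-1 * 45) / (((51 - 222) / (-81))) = -405 / 19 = -21.32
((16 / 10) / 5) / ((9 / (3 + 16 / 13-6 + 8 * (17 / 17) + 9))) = 176 / 325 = 0.54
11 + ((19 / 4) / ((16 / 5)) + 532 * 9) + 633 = 5433.48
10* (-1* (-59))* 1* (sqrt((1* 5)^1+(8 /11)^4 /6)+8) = 10030* sqrt(2301) /363+4720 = 6045.42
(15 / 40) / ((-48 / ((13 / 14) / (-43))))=13 / 77056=0.00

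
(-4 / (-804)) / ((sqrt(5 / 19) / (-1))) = -0.01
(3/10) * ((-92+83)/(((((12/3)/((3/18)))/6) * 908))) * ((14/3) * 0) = 0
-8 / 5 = -1.60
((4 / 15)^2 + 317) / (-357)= -71341 / 80325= -0.89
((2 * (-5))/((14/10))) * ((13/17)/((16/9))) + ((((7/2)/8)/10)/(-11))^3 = -1993305640817/648761344000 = -3.07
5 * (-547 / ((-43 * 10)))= 547 / 86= 6.36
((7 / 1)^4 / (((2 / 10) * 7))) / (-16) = -107.19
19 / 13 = 1.46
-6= -6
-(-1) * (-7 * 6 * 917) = -38514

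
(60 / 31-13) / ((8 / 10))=-1715 / 124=-13.83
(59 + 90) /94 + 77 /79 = 19009 /7426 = 2.56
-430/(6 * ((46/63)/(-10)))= 981.52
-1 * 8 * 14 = -112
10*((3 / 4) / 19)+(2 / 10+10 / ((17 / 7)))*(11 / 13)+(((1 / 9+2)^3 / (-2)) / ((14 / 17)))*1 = -713253899 / 428549940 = -1.66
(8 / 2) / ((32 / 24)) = 3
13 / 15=0.87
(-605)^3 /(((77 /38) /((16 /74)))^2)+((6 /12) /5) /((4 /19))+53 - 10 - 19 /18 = -60886795126049 /24149160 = -2521280.04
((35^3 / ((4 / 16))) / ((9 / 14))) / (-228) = -1170.08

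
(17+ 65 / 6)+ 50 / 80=28.46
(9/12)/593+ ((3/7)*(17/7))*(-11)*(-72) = 95809971/116228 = 824.33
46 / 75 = 0.61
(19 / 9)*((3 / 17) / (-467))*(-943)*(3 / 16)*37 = 5.22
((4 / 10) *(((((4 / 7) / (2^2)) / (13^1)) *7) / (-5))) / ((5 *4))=-0.00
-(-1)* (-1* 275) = -275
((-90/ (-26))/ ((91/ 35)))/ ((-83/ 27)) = -6075/ 14027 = -0.43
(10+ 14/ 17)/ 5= 184/ 85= 2.16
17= 17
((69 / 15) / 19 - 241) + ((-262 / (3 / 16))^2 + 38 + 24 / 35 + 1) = 11684751143 / 5985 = 1952339.37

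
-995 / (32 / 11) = -10945 / 32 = -342.03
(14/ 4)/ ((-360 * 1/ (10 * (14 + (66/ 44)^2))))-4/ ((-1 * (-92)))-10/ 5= -24001/ 6624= -3.62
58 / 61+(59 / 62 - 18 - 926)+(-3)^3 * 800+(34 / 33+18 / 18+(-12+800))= -2714788507 / 124806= -21752.07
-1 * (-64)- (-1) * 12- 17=59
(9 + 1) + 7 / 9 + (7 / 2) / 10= 2003 / 180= 11.13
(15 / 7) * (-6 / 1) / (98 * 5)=-9 / 343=-0.03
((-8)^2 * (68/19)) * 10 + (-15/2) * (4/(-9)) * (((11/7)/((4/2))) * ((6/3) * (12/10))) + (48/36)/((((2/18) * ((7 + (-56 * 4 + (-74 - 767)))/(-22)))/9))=161754808/70357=2299.06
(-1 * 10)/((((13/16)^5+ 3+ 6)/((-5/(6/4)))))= 104857600/29425431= 3.56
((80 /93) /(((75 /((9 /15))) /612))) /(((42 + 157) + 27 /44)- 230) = -143616 /1036175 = -0.14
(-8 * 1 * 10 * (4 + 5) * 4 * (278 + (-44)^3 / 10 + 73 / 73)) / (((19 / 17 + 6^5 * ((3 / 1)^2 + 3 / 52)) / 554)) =2905294174848 / 15565855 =186645.33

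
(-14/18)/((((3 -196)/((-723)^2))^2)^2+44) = -58071348211178613553263/3285179127375248668501165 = -0.02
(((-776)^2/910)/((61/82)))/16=1543076/27755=55.60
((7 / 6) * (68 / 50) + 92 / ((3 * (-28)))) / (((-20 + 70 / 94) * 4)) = -2021 / 316750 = -0.01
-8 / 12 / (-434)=1 / 651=0.00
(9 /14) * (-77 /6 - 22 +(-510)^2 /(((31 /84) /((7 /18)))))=152919363 /868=176174.38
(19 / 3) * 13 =247 / 3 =82.33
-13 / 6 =-2.17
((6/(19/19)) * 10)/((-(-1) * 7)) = 60/7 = 8.57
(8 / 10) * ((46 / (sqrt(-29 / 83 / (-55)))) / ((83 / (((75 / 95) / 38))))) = 276 * sqrt(132385) / 868927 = 0.12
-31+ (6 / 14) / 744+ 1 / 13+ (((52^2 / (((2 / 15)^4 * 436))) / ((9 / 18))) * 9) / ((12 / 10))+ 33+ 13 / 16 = 1448139305787 / 4919824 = 294347.79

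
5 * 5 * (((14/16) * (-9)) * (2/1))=-1575/4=-393.75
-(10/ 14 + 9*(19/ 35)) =-28/ 5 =-5.60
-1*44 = -44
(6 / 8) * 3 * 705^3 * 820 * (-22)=-14222842548750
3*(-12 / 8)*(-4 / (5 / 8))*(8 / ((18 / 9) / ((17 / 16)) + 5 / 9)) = 176256 / 1865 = 94.51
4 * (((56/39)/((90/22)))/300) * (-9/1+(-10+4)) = -616/8775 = -0.07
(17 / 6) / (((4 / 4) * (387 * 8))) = 17 / 18576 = 0.00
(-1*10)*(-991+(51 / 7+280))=49260 / 7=7037.14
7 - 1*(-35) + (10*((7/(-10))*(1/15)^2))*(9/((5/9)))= 5187/125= 41.50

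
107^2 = 11449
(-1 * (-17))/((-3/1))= -17/3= -5.67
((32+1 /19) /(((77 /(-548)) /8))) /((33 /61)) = -7755296 /2299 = -3373.33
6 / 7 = 0.86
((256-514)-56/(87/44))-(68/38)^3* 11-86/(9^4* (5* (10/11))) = -11398279799053/32626376775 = -349.36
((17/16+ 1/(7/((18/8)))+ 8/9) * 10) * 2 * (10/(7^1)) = 57275/882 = 64.94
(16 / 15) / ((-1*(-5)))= 16 / 75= 0.21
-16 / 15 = -1.07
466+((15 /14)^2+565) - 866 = 32565 /196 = 166.15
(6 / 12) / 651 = 1 / 1302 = 0.00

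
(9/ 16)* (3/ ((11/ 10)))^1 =135/ 88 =1.53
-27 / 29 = -0.93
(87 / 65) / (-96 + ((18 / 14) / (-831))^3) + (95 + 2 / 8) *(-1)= -5778103322286209 / 60653623840420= -95.26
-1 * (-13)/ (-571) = -13/ 571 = -0.02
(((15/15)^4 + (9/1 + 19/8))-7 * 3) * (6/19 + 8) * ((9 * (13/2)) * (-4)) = 637767/38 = 16783.34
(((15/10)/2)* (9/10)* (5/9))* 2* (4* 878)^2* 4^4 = 2368155648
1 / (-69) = -1 / 69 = -0.01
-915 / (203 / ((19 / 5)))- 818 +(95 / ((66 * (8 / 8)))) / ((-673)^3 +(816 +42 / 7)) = -682129884282491 / 816796730442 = -835.13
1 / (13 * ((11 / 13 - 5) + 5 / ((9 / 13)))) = 9 / 359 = 0.03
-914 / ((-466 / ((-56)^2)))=1433152 / 233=6150.87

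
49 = 49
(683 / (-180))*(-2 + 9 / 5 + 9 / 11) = -11611 / 4950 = -2.35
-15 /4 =-3.75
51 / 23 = 2.22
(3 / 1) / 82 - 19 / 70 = -337 / 1435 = -0.23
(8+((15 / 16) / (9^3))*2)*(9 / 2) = 15557 / 432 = 36.01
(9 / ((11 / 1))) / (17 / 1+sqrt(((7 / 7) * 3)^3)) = 0.04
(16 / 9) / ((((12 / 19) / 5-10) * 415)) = -152 / 350343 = -0.00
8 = 8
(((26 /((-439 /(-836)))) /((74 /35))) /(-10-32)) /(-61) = 27170 /2972469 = 0.01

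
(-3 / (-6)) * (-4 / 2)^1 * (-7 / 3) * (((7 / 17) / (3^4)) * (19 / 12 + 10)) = 6811 / 49572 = 0.14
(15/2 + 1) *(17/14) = 289/28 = 10.32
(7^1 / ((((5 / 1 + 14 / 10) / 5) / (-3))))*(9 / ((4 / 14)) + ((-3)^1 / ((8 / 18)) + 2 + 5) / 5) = -66255 / 128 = -517.62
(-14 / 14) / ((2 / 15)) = -15 / 2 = -7.50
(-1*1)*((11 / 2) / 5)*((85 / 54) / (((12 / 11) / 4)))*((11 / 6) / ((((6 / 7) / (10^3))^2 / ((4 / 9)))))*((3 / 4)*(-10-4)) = 485066312500 / 6561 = 73931765.36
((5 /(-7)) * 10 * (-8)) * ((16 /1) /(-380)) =-320 /133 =-2.41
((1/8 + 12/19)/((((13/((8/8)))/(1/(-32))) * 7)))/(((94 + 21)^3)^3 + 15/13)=-23/311419295166952700102144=-0.00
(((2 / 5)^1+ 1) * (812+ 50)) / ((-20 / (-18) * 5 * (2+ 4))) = 36.20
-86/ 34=-43/ 17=-2.53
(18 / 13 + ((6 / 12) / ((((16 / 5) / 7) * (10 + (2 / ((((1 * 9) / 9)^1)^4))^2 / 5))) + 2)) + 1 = 100771 / 22464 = 4.49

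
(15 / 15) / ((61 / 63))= 63 / 61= 1.03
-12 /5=-2.40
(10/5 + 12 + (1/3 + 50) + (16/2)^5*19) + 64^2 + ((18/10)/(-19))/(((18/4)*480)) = 4763317733/7600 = 626752.33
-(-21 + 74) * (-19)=1007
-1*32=-32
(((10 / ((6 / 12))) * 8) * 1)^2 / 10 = 2560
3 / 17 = 0.18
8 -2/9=70/9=7.78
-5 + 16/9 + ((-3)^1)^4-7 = 637/9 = 70.78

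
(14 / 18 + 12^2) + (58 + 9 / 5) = 9206 / 45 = 204.58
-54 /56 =-27 /28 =-0.96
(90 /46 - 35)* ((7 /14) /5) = -76 /23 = -3.30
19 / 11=1.73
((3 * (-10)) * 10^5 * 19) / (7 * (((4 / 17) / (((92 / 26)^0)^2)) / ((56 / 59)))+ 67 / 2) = -1617696.16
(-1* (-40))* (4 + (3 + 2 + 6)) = 600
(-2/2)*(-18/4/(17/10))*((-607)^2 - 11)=16579710/17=975277.06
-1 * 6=-6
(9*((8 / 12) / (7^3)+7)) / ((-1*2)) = -21615 / 686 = -31.51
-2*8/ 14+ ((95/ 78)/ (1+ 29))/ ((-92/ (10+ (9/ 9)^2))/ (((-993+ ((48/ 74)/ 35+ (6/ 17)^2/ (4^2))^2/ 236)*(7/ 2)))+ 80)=-44349685175617850405537/ 38823213217371865961280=-1.14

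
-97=-97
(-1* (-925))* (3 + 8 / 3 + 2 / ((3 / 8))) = 10175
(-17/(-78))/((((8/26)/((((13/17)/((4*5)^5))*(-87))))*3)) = -0.00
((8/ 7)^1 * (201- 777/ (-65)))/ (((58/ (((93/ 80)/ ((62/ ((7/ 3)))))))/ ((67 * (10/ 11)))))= 463707/ 41470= 11.18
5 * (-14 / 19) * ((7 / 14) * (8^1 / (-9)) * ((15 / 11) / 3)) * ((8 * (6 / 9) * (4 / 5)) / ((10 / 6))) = 3584 / 1881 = 1.91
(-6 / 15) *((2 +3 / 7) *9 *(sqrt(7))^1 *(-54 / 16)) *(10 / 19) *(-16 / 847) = -0.78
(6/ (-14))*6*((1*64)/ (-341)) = 1152/ 2387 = 0.48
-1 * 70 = -70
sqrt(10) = 3.16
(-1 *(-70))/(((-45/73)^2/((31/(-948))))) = -1156393/191970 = -6.02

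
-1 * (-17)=17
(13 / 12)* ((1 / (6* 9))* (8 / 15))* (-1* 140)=-364 / 243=-1.50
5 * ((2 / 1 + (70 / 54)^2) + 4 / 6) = 15845 / 729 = 21.74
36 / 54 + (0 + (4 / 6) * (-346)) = -230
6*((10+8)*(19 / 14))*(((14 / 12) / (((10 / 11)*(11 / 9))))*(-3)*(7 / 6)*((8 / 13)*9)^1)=-193914 / 65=-2983.29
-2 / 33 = -0.06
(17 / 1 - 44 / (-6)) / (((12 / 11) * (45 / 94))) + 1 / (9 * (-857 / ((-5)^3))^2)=27720245959 / 594903690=46.60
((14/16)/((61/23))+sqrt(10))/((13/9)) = 1449/6344+9 * sqrt(10)/13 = 2.42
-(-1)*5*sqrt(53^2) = 265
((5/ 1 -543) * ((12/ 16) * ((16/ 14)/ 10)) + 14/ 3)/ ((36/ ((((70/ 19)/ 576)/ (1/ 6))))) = -68/ 1539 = -0.04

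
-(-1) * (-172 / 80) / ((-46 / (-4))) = -43 / 230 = -0.19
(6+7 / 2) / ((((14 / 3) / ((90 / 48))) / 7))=855 / 32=26.72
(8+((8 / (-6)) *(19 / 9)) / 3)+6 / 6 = 653 / 81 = 8.06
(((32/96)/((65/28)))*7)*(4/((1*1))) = 784/195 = 4.02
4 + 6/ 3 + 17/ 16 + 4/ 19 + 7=4339/ 304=14.27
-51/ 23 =-2.22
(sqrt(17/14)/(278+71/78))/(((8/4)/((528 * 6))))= 61776 * sqrt(238)/152285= 6.26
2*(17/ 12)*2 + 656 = 1985/ 3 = 661.67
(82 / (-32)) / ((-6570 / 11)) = 451 / 105120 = 0.00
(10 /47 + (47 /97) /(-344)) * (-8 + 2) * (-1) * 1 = 994413 /784148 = 1.27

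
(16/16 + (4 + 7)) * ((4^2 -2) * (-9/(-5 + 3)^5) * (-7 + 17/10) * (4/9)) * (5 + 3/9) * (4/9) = -11872/45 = -263.82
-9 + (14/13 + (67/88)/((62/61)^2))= -31601025/4397536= -7.19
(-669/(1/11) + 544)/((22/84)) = -286230/11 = -26020.91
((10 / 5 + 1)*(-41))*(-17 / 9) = 697 / 3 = 232.33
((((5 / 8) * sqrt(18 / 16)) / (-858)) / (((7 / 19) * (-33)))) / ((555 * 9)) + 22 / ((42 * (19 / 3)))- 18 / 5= -2339 / 665 + 19 * sqrt(2) / 2111997888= -3.52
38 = 38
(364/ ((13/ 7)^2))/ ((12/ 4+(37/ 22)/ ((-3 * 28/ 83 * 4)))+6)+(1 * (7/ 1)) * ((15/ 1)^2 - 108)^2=79058463267/ 824941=95835.29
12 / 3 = 4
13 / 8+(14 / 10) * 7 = 457 / 40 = 11.42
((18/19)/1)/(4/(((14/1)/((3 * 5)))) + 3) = 42/323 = 0.13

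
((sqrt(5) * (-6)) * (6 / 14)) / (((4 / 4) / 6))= -34.50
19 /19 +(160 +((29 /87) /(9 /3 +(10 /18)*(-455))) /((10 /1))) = 3619277 /22480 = 161.00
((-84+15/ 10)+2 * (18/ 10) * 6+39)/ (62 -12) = -219/ 500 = -0.44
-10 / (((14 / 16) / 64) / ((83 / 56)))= -1084.08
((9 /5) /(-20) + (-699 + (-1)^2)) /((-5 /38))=1326371 /250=5305.48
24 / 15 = 8 / 5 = 1.60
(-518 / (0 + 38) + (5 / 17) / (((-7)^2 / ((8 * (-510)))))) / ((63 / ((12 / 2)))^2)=-141964 / 410571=-0.35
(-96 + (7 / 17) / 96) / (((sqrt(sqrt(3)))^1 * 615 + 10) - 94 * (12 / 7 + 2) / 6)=-2362399024254373125 * 3^(3 / 4) / 45403814299100011616 - 46278509727940875 * sqrt(3) / 11350953574775002904 - 906578626493925 * 3^(1 / 4) / 2837738393693750726 - 35519069686870 / 1418869196846875363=-0.13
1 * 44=44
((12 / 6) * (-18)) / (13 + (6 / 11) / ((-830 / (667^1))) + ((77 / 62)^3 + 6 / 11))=-39166823520 / 16344190697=-2.40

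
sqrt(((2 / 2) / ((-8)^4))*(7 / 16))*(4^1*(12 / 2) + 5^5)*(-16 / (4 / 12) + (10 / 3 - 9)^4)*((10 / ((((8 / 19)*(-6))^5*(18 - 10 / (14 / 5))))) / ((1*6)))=-35.92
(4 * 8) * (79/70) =1264/35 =36.11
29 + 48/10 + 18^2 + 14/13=23327/65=358.88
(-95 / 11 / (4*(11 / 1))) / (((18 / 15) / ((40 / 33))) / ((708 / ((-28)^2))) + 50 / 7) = -980875 / 41173396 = -0.02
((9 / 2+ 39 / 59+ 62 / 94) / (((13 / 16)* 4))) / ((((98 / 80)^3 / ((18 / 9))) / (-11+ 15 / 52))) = -1150753088000 / 55134674413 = -20.87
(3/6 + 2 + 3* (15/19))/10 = 0.49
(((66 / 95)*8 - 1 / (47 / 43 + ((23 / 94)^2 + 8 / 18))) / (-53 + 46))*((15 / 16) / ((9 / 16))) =-853051988 / 726465019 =-1.17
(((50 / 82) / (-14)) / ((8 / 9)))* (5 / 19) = -1125 / 87248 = -0.01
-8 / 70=-4 / 35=-0.11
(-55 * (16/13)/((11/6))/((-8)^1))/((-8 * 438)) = -5/3796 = -0.00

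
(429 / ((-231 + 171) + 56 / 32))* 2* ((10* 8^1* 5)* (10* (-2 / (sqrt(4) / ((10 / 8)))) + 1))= 15787200 / 233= 67756.22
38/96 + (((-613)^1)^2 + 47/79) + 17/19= 27073540759/72048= 375770.89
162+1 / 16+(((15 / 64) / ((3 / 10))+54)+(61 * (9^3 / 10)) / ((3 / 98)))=23277159 / 160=145482.24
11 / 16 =0.69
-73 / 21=-3.48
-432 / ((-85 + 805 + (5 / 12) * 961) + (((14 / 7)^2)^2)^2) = -0.31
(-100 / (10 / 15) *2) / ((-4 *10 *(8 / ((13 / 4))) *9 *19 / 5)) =325 / 3648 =0.09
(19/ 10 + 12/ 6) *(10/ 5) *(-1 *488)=-19032/ 5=-3806.40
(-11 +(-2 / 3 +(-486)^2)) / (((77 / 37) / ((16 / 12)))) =151321.56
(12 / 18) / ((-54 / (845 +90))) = -935 / 81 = -11.54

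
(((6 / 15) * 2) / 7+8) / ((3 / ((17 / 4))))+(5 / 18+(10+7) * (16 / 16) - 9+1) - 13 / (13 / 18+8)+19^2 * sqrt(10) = 1907239 / 98910+361 * sqrt(10) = 1160.86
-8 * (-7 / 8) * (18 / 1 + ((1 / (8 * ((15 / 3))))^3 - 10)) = 3584007 / 64000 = 56.00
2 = 2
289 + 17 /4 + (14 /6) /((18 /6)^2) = 31699 /108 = 293.51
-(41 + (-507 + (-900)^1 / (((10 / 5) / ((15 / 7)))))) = 10012 / 7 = 1430.29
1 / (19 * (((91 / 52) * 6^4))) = 1 / 43092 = 0.00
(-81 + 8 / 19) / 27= -1531 / 513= -2.98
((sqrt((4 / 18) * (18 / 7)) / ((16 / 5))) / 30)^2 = 0.00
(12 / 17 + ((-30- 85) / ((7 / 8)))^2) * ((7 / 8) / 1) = 3597347 / 238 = 15114.90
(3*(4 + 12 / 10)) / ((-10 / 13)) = -507 / 25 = -20.28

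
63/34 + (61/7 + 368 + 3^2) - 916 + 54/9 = -124339/238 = -522.43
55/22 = 5/2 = 2.50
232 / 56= 29 / 7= 4.14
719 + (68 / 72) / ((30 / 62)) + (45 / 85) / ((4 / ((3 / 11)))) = 72805363 / 100980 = 720.99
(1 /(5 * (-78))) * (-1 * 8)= 0.02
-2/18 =-1/9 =-0.11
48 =48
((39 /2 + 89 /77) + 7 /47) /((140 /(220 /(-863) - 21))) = -552436131 /174899032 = -3.16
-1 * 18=-18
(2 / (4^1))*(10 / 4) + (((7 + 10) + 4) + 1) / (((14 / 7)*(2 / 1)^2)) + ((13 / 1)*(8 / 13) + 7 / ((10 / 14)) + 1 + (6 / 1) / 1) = 144 / 5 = 28.80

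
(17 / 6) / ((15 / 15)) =17 / 6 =2.83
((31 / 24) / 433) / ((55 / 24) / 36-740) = -1116 / 276819065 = -0.00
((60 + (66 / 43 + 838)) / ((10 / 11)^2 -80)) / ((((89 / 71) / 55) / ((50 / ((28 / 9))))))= -102805275375 / 12831931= -8011.68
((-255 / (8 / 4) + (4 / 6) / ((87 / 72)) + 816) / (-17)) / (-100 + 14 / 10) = 199825 / 486098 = 0.41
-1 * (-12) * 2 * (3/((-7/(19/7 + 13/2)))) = -4644/49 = -94.78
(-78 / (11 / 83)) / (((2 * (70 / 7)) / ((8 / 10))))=-6474 / 275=-23.54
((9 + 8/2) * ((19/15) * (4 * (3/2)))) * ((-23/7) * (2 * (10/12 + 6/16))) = -164749/210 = -784.52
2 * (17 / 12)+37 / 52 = 553 / 156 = 3.54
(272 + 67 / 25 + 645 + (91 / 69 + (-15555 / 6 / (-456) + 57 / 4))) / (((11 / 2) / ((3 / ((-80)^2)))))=44856897 / 559360000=0.08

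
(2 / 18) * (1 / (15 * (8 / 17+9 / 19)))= 0.01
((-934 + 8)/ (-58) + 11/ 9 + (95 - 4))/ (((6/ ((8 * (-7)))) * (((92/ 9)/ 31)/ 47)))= -143922.62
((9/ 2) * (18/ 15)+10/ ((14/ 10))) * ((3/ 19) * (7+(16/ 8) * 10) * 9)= 481.25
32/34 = 16/17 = 0.94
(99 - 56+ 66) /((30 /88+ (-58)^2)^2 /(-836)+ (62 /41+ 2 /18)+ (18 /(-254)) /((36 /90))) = -8267386007232 /1026807525640175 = -0.01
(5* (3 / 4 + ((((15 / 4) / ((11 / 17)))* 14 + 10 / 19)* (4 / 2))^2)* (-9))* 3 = -3601249.58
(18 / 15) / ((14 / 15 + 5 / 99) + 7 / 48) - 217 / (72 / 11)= -20672201 / 644184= -32.09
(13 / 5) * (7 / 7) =13 / 5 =2.60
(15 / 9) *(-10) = -50 / 3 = -16.67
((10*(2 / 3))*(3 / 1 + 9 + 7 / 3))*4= 3440 / 9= 382.22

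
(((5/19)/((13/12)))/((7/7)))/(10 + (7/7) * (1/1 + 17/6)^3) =12960/3538769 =0.00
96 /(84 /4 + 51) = 4 /3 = 1.33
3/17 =0.18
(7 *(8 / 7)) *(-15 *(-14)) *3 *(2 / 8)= 1260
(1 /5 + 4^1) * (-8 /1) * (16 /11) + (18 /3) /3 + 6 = -2248 /55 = -40.87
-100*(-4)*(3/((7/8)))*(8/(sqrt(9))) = 25600/7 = 3657.14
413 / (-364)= -59 / 52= -1.13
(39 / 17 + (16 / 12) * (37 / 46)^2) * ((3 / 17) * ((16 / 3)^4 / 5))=5581438976 / 61916805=90.14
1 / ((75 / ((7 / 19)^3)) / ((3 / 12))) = 343 / 2057700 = 0.00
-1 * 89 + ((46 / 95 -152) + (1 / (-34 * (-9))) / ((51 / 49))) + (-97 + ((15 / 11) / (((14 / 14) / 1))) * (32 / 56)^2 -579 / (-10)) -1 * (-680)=160153721243 / 399552615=400.83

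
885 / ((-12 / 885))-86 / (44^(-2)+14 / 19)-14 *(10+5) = -7116574241 / 108492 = -65595.38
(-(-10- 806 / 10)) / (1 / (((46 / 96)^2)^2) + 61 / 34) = 4310111082 / 987782225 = 4.36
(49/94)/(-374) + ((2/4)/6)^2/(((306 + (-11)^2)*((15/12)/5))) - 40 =-2702179919/67552254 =-40.00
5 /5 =1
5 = 5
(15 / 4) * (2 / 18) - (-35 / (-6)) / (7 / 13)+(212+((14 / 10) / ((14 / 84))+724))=56039 / 60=933.98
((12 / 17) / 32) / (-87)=-1 / 3944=-0.00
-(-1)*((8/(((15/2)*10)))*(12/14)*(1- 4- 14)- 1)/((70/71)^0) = -447/175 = -2.55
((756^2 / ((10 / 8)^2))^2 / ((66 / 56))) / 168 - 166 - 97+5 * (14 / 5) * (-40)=4645731576307 / 6875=675742774.74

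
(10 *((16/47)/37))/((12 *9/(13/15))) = 104/140859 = 0.00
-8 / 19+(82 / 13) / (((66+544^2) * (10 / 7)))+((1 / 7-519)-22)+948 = 148682232913 / 365562470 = 406.72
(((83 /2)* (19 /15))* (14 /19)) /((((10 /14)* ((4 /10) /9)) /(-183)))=-2232783 /10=-223278.30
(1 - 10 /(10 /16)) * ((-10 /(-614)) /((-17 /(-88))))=-6600 /5219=-1.26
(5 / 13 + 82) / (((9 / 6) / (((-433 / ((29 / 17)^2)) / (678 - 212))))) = -44673909 / 2547389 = -17.54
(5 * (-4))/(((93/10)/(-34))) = 6800/93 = 73.12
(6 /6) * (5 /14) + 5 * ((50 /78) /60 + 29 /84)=250 /117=2.14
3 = 3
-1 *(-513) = 513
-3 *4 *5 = -60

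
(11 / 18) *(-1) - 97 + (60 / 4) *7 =133 / 18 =7.39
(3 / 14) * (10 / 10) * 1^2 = 3 / 14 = 0.21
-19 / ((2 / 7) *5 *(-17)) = 133 / 170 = 0.78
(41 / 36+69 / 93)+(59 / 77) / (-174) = 4676093 / 2492028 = 1.88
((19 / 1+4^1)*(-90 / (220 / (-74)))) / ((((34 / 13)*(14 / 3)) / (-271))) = -80947971 / 5236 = -15459.89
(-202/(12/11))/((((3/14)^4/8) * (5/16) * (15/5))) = -2731531264/3645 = -749391.29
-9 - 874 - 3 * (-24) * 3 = -667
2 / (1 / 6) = 12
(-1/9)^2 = 1/81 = 0.01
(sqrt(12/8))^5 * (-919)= -8271 * sqrt(6)/8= -2532.47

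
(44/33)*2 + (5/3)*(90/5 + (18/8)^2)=1973/48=41.10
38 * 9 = 342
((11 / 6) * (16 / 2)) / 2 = 7.33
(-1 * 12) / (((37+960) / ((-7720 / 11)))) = 92640 / 10967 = 8.45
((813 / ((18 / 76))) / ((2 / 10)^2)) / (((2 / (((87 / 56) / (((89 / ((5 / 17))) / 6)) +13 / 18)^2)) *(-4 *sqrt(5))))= -2122230539134145 *sqrt(5) / 1744456658112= -2720.30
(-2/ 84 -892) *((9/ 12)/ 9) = -74.34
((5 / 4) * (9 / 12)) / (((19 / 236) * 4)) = 885 / 304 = 2.91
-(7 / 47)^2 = -0.02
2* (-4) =-8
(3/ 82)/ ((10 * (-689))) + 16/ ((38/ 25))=112995943/ 10734620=10.53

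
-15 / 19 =-0.79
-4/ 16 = -1/ 4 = -0.25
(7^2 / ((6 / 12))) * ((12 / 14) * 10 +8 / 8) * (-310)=-290780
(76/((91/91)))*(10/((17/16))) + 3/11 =133811/187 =715.57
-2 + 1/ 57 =-113/ 57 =-1.98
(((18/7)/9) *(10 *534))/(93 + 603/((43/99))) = 19135/18578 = 1.03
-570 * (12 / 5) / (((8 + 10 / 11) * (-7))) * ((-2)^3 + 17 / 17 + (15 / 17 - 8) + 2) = -1549944 / 5831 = -265.81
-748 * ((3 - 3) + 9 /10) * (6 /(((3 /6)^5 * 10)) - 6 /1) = -222156 /25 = -8886.24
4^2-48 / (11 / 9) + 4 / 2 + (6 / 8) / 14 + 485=285689 / 616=463.78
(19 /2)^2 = 361 /4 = 90.25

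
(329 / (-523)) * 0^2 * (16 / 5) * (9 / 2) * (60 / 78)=0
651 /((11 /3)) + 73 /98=192197 /1078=178.29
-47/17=-2.76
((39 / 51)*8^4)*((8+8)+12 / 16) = 891904 / 17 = 52464.94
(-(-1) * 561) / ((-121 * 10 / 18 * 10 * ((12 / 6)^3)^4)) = -459 / 2252800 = -0.00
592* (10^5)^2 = 5920000000000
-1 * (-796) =796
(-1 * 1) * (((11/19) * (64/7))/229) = -704/30457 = -0.02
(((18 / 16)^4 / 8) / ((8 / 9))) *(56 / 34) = 413343 / 1114112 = 0.37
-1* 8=-8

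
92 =92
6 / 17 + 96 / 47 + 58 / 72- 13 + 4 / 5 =-1294229 / 143820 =-9.00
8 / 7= 1.14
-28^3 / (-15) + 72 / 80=43931 / 30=1464.37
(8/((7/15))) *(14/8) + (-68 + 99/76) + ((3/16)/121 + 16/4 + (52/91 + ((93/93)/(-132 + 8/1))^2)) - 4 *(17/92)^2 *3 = -1064668324343/32724729268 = -32.53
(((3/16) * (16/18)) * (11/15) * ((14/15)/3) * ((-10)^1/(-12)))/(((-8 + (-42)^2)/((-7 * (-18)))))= 539/237060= 0.00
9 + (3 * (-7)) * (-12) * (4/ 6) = 177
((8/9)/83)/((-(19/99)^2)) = -8712/29963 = -0.29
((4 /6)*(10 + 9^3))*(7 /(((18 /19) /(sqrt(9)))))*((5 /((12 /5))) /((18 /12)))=2457175 /162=15167.75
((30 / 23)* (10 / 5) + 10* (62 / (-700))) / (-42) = -1387 / 33810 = -0.04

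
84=84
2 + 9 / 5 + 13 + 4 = 104 / 5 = 20.80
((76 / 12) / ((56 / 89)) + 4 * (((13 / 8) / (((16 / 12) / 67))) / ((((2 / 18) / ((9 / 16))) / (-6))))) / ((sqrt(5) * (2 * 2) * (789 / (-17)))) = 23.88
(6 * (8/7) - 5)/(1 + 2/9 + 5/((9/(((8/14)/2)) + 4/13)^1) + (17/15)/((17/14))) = 483795/602483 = 0.80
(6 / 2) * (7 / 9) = 7 / 3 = 2.33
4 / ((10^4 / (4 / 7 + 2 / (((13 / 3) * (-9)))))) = 71 / 341250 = 0.00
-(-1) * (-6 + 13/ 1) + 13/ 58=419/ 58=7.22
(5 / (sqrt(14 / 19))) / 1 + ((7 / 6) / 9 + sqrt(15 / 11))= 7 / 54 + sqrt(165) / 11 + 5 * sqrt(266) / 14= 7.12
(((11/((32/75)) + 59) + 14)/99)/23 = 3161/72864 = 0.04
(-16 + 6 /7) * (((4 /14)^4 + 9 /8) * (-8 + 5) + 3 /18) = 9859537 /201684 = 48.89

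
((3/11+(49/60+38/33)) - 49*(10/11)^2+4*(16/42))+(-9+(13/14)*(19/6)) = -362437/8470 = -42.79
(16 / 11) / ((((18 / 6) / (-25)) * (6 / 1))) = -200 / 99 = -2.02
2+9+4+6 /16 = 123 /8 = 15.38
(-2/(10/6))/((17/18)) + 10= 742/85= 8.73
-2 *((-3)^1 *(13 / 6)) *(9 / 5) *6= 702 / 5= 140.40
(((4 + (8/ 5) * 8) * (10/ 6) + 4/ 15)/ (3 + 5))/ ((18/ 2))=0.39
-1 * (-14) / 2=7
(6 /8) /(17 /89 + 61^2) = 267 /1324744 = 0.00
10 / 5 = 2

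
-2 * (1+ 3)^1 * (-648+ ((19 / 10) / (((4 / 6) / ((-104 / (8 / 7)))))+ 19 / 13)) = 471062 / 65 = 7247.11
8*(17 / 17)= 8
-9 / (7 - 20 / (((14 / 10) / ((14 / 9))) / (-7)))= -81 / 1463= -0.06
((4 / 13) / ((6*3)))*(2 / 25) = 4 / 2925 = 0.00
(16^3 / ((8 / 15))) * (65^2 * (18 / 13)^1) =44928000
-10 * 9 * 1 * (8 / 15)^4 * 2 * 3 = -16384 / 375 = -43.69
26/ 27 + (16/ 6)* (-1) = -1.70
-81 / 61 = -1.33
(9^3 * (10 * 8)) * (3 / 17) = 174960 / 17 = 10291.76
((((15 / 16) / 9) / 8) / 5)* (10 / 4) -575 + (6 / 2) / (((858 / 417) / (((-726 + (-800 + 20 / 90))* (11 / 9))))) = -295986359 / 89856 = -3294.01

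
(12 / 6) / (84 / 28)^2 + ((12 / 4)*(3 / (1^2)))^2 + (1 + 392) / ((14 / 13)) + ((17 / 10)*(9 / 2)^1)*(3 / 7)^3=27582529 / 61740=446.75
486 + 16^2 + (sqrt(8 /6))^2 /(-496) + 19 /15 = 743.26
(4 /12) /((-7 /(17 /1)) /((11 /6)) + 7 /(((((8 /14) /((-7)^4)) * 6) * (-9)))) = -13464 /22009435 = -0.00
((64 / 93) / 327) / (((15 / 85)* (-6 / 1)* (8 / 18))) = -136 / 30411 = -0.00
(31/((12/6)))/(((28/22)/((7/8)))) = 341/32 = 10.66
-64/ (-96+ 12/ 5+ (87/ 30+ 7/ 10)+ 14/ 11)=44/ 61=0.72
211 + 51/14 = 214.64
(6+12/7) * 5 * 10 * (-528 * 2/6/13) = -475200/91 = -5221.98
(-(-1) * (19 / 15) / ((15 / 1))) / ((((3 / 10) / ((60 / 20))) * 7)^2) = 76 / 441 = 0.17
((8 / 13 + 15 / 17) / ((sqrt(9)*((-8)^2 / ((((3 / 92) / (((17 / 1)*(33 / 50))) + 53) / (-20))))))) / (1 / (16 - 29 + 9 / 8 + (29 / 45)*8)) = 40562104051 / 292000051200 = 0.14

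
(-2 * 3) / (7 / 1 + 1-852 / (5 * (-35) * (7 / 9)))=-3675 / 8734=-0.42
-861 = -861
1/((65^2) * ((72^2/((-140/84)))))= -1/13141440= -0.00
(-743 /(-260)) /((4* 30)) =743 /31200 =0.02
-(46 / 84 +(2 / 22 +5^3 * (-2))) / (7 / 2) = 115205 / 1617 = 71.25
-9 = -9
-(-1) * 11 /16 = 11 /16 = 0.69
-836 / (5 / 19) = -15884 / 5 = -3176.80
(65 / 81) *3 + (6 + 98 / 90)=1282 / 135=9.50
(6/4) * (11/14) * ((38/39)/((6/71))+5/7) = 27577/1911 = 14.43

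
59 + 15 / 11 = 664 / 11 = 60.36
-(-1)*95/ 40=19/ 8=2.38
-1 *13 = -13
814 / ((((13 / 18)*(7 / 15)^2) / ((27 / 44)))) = 2022975 / 637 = 3175.78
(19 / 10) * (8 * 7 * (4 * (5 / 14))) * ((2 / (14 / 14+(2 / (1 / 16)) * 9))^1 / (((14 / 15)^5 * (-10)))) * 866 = -1249475625 / 9714446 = -128.62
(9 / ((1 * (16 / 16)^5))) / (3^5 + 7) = 9 / 250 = 0.04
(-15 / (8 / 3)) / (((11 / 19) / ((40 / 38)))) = -225 / 22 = -10.23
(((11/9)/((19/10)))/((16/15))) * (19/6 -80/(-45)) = 24475/8208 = 2.98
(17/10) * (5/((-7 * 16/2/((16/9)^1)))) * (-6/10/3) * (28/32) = 17/360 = 0.05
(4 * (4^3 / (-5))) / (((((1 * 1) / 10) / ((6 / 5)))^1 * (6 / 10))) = -1024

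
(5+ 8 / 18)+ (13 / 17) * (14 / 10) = 4984 / 765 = 6.52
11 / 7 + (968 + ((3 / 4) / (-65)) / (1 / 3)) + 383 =2461617 / 1820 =1352.54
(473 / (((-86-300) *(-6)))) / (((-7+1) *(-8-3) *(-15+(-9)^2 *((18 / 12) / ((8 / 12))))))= 43 / 2324106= 0.00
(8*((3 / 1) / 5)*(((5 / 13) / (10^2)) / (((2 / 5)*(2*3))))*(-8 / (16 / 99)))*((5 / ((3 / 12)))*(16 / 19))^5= -515992.91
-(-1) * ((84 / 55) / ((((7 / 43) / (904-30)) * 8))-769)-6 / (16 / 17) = 109819 / 440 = 249.59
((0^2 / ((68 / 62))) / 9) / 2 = 0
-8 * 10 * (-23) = 1840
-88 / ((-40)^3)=11 / 8000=0.00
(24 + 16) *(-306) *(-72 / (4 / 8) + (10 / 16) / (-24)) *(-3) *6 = -63463635 / 2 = -31731817.50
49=49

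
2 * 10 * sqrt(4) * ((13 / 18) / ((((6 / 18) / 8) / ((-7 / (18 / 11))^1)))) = -2965.93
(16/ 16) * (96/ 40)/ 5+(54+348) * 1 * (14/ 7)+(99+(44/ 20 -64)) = 21042/ 25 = 841.68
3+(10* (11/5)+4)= 29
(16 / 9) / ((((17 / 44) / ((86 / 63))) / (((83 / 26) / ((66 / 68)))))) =456832 / 22113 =20.66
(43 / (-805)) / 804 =-43 / 647220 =-0.00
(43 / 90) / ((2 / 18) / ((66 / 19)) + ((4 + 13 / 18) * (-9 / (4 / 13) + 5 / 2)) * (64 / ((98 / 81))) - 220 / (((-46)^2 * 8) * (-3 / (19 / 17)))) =-2501169132 / 34980325356665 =-0.00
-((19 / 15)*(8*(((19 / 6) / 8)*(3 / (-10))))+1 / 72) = 2141 / 1800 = 1.19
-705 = -705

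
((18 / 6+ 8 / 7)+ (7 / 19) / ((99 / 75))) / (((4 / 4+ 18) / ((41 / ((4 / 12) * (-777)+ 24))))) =-795728 / 19596885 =-0.04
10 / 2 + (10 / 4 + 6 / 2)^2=35.25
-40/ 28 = -10/ 7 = -1.43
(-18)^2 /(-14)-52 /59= -9922 /413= -24.02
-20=-20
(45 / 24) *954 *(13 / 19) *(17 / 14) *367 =580320585 / 1064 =545414.08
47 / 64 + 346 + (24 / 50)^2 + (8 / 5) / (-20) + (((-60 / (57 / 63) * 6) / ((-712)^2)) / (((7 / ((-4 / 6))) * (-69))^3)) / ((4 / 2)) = 33614154865628736569 / 96902940942360000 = 346.88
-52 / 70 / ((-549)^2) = -26 / 10549035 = -0.00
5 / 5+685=686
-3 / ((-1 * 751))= 3 / 751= 0.00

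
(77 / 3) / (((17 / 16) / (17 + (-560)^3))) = -72119630352 / 17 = -4242331197.18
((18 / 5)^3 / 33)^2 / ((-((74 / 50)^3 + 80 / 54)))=-102036672 / 241108351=-0.42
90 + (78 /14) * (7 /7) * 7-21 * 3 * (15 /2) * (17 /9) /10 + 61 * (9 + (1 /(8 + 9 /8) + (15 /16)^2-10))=729733 /18688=39.05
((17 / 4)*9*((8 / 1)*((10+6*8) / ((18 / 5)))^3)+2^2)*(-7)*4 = -2902300072 / 81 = -35830865.09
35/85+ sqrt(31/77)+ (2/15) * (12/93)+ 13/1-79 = -518339/7905+ sqrt(2387)/77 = -64.94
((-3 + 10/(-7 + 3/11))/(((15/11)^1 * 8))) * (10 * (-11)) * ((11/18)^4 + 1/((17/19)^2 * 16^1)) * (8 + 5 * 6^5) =161097161712355/420940638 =382707.55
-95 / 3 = -31.67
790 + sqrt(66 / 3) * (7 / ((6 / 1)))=7 * sqrt(22) / 6 + 790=795.47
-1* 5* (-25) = 125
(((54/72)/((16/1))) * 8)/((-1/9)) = -27/8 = -3.38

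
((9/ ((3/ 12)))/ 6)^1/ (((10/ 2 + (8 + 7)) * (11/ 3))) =9/ 110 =0.08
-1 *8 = -8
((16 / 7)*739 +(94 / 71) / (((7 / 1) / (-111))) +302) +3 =1973.15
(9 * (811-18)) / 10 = 7137 / 10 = 713.70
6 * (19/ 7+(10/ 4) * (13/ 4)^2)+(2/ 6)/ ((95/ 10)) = 1115657/ 6384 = 174.76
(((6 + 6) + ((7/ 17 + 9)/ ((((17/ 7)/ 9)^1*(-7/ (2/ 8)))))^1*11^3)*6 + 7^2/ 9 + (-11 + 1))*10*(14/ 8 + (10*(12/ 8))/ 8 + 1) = -4754355145/ 10404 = -456973.77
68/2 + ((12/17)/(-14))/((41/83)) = 165388/4879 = 33.90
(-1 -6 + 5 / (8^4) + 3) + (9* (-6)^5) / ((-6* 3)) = 15908869 / 4096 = 3884.00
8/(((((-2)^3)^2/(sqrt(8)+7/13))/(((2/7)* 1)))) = 1/52+sqrt(2)/14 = 0.12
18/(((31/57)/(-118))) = -121068/31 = -3905.42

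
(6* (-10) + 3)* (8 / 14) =-228 / 7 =-32.57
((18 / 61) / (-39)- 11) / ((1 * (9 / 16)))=-139664 / 7137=-19.57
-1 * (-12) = 12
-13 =-13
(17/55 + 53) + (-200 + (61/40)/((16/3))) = -1030691/7040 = -146.40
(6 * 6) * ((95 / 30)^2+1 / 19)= 6895 / 19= 362.89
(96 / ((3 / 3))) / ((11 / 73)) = 7008 / 11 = 637.09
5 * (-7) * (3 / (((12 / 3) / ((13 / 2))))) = -170.62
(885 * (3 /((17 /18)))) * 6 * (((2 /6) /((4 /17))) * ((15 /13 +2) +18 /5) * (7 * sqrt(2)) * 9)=132172803 * sqrt(2) /13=14378505.43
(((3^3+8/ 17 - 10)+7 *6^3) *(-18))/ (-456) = 78003/ 1292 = 60.37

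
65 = 65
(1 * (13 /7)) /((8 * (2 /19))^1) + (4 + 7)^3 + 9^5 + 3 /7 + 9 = 6763863 /112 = 60391.63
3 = 3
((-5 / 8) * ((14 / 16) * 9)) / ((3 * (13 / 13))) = -105 / 64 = -1.64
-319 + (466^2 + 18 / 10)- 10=1084144 / 5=216828.80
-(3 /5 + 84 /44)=-138 /55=-2.51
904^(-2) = 1/817216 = 0.00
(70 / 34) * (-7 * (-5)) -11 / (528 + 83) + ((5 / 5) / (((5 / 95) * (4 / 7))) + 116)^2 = 3713992891 / 166192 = 22347.60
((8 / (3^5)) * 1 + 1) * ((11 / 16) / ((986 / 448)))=38654 / 119799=0.32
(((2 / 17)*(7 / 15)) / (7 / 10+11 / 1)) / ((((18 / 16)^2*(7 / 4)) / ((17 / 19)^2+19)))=7319552 / 174481047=0.04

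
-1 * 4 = -4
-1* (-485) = 485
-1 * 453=-453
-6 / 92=-3 / 46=-0.07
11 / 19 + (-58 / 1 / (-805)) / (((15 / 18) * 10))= 224681 / 382375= 0.59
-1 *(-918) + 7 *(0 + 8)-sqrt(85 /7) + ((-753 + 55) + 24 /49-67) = 10265 /49-sqrt(595) /7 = 206.01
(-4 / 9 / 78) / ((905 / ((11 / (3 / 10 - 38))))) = 44 / 23951187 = 0.00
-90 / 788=-45 / 394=-0.11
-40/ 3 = -13.33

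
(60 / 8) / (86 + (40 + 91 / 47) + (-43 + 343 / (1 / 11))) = 235 / 120882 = 0.00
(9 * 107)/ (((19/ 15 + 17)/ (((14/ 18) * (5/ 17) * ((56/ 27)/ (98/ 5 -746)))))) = -655375/ 19032588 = -0.03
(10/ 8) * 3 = 15/ 4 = 3.75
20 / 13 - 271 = -3503 / 13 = -269.46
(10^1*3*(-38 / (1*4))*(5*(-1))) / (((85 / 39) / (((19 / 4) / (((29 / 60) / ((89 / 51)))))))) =93977325 / 8381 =11213.14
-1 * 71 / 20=-71 / 20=-3.55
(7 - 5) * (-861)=-1722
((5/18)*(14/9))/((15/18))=14/27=0.52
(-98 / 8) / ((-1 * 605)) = 49 / 2420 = 0.02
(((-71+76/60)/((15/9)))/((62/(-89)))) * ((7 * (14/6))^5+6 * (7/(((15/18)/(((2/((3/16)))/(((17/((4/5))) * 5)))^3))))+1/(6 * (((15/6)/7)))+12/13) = 65607392985011894351696/939697611328125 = 69817558.54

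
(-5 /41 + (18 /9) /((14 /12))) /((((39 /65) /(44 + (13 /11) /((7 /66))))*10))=88201 /6027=14.63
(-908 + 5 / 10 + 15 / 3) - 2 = -904.50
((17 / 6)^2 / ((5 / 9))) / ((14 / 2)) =289 / 140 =2.06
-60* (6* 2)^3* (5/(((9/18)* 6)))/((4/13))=-561600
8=8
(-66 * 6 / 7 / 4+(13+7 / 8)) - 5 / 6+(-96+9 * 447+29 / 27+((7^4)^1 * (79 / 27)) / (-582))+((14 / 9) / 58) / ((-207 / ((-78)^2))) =1148693264531 / 293474664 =3914.11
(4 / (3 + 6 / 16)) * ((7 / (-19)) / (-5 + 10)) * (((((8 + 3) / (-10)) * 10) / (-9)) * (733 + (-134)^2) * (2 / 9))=-92099392 / 207765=-443.29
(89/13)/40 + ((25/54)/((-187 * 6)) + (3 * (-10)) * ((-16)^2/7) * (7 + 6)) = -786374355769/55135080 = -14262.69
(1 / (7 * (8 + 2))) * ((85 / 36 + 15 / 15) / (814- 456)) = 121 / 902160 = 0.00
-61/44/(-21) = 61/924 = 0.07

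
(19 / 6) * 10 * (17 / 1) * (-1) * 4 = -6460 / 3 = -2153.33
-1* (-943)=943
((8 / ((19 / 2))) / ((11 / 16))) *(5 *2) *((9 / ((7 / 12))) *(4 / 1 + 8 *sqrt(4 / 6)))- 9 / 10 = 11046033 / 14630 + 737280 *sqrt(6) / 1463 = 1989.45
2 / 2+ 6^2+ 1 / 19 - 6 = 590 / 19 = 31.05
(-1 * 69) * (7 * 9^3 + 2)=-352245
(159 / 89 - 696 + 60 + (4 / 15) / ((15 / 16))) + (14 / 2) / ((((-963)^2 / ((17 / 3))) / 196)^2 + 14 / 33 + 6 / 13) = -42152046626358562257089 / 66493321366576038525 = -633.93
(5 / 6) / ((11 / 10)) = 25 / 33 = 0.76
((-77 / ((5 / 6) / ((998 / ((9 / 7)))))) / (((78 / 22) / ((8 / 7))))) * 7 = -94674272 / 585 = -161836.36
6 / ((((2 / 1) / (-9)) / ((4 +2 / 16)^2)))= -29403 / 64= -459.42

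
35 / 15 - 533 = -1592 / 3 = -530.67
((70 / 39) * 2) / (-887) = -140 / 34593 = -0.00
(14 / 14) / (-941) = -1 / 941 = -0.00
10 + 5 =15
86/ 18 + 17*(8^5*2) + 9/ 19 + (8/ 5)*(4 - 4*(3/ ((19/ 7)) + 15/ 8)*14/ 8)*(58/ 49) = 46674604364/ 41895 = 1114085.32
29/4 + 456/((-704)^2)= 449209/61952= 7.25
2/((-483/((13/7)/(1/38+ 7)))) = -988/902727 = -0.00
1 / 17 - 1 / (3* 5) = -2 / 255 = -0.01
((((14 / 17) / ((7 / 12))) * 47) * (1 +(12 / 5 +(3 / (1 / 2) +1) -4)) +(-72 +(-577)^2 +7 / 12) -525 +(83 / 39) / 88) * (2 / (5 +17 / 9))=291215849211 / 3014440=96606.95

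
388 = 388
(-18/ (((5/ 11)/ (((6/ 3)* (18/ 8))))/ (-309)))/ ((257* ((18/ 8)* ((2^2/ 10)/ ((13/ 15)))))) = 265122/ 1285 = 206.32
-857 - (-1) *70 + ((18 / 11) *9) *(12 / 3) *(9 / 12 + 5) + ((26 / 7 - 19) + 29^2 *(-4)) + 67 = -289563 / 77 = -3760.56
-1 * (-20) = 20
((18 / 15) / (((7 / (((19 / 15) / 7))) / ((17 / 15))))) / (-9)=-646 / 165375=-0.00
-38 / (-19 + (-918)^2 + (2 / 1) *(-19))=-38 / 842667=-0.00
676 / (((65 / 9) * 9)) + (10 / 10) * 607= 3087 / 5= 617.40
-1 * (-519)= 519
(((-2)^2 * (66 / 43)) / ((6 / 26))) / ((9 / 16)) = 18304 / 387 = 47.30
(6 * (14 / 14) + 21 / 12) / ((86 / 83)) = 2573 / 344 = 7.48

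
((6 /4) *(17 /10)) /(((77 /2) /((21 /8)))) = 0.17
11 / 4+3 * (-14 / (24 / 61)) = -104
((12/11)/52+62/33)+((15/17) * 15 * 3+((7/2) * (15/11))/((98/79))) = 9281695/204204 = 45.45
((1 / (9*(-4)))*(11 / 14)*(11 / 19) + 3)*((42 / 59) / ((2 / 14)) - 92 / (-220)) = 16.14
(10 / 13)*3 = 30 / 13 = 2.31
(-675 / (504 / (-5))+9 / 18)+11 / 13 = 8.04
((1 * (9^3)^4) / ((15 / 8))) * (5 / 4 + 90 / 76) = 6966595233198 / 19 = 366662907010.42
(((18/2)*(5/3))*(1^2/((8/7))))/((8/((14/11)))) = 735/352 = 2.09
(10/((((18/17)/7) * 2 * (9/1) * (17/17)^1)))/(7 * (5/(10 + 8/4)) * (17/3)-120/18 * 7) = -34/279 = -0.12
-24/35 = -0.69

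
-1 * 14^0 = -1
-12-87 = -99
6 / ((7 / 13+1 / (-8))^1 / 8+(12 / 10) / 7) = 174720 / 6497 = 26.89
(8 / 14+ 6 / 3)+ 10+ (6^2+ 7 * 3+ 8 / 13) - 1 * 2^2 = 6023 / 91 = 66.19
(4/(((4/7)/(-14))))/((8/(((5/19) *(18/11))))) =-5.28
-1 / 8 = -0.12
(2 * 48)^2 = 9216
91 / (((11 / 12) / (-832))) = -908544 / 11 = -82594.91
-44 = -44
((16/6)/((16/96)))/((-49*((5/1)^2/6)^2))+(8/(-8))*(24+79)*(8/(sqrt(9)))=-25236728/91875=-274.69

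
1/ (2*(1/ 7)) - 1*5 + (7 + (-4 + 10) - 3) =17/ 2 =8.50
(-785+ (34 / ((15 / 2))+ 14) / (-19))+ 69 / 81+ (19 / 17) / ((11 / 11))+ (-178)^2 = 1347394241 / 43605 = 30899.99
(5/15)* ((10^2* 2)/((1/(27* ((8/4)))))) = 3600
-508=-508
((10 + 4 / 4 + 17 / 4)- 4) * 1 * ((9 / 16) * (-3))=-1215 / 64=-18.98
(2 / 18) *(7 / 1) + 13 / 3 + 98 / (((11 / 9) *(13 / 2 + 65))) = 88234 / 14157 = 6.23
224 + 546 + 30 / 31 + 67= 837.97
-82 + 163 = 81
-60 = -60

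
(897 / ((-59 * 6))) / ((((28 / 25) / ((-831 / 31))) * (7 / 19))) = 118022775 / 716968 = 164.61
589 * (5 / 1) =2945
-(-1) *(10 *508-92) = 4988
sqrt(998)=31.59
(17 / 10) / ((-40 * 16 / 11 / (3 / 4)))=-561 / 25600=-0.02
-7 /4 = -1.75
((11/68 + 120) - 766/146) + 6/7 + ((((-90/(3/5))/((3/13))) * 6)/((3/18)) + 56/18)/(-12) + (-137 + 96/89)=1929.59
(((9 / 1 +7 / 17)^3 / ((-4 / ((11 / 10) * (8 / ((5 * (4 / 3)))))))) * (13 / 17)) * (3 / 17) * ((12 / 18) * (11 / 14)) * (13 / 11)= -228433920 / 9938999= -22.98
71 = 71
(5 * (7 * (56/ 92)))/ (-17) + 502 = 195792/ 391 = 500.75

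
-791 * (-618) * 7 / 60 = 570311 / 10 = 57031.10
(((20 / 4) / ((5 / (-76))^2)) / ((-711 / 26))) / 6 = -75088 / 10665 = -7.04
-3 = -3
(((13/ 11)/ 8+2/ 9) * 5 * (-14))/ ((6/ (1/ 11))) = -10255/ 26136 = -0.39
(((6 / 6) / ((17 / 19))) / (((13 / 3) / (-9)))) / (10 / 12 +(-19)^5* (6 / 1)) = 3078 / 19699842539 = 0.00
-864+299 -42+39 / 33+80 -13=-5927 / 11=-538.82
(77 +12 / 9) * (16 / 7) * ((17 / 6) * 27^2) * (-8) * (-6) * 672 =11929006080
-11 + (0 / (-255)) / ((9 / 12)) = -11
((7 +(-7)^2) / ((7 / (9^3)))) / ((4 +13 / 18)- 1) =104976 / 67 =1566.81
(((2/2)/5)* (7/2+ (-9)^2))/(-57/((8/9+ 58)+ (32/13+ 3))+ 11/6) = 3817203/214025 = 17.84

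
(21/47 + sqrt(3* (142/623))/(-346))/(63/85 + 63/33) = 935/5546 - 935* sqrt(265398)/534152724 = 0.17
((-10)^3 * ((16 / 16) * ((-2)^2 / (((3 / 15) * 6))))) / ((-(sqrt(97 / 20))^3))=400000 * sqrt(485) / 28227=312.08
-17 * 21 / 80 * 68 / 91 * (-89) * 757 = 58412391 / 260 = 224663.04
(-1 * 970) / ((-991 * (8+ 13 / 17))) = 16490 / 147659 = 0.11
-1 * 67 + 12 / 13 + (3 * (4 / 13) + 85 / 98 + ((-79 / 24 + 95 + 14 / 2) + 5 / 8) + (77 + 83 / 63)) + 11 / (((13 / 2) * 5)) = 113.70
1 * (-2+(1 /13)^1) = -25 /13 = -1.92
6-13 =-7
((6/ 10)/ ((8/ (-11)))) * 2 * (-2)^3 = 66/ 5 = 13.20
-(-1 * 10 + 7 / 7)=9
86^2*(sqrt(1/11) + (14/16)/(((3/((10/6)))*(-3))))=-64715/54 + 7396*sqrt(11)/11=1031.55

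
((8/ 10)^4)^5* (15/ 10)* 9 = 14843406974976/ 95367431640625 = 0.16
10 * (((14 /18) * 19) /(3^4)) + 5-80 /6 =-4745 /729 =-6.51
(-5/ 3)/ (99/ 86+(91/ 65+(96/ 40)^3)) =-53750/ 528099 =-0.10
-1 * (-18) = 18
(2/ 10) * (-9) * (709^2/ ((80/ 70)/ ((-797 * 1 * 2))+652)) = -25240115691/ 18187520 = -1387.77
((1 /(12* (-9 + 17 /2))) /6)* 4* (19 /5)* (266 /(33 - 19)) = -361 /45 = -8.02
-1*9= -9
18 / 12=3 / 2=1.50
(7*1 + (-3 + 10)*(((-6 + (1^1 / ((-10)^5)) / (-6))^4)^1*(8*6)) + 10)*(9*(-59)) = -69370771824320114874052800413 / 300000000000000000000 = -231235906.08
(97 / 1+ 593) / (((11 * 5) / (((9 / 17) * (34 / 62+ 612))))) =1387314 / 341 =4068.37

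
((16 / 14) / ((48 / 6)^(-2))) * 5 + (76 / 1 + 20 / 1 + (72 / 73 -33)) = 219577 / 511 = 429.70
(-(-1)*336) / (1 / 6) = 2016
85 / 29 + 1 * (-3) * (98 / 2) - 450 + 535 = -1713 / 29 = -59.07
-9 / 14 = -0.64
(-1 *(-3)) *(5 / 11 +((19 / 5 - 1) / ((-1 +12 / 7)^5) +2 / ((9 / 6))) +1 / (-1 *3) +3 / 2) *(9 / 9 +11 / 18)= 179573249 / 2062500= 87.07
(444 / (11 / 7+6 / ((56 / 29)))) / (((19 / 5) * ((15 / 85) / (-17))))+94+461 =-4606685 / 2489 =-1850.82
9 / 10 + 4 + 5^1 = 99 / 10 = 9.90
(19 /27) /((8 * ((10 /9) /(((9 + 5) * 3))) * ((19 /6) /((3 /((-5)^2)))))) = 63 /500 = 0.13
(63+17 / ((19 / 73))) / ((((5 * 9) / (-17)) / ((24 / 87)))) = -331568 / 24795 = -13.37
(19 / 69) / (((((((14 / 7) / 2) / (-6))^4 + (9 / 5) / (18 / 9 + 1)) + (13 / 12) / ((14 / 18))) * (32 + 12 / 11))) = 10260 / 2458079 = 0.00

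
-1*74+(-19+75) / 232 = -2139 / 29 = -73.76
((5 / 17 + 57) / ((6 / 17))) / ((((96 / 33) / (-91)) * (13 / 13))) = -487487 / 96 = -5077.99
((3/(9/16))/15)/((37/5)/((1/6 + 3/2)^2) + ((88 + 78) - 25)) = 200/80811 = 0.00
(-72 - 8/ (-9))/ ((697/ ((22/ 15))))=-2816/ 18819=-0.15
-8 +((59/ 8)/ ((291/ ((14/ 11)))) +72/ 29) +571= 565.52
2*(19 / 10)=3.80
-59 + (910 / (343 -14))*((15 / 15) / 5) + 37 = -1008 / 47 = -21.45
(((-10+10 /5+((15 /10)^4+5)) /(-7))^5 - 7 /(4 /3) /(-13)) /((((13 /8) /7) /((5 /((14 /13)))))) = 460070891295 /57276104704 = 8.03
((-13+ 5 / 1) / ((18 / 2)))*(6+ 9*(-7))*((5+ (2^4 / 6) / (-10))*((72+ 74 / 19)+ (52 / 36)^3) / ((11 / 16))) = 9932829568 / 360855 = 27525.82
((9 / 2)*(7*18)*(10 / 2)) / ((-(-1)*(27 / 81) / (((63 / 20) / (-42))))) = -5103 / 8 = -637.88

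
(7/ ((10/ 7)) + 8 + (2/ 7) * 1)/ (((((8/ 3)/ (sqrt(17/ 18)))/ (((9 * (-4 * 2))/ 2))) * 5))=-8307 * sqrt(34)/ 1400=-34.60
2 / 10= 1 / 5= 0.20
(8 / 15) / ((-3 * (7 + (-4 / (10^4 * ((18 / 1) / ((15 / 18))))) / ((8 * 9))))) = -691200 / 27215999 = -0.03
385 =385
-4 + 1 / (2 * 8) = -63 / 16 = -3.94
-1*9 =-9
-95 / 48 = -1.98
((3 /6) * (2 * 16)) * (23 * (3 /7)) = 1104 /7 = 157.71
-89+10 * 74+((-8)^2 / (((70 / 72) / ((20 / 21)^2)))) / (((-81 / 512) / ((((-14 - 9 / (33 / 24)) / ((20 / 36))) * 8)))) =3813756823 / 33957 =112311.36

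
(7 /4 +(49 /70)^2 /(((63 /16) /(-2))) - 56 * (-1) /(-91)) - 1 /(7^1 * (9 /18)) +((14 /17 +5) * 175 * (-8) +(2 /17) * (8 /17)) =-192957267851 /23669100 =-8152.29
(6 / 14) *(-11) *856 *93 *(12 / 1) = -31524768 / 7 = -4503538.29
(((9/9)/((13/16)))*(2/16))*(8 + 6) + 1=41/13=3.15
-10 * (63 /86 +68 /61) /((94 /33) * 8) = -1599015 /1972496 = -0.81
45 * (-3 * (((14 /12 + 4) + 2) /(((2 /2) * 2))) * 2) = -1935 /2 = -967.50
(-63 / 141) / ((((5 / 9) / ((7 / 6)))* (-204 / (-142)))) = -10437 / 15980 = -0.65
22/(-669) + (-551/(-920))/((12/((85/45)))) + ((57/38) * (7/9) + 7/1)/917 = 204036491/2902603680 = 0.07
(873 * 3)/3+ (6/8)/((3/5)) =3497/4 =874.25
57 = 57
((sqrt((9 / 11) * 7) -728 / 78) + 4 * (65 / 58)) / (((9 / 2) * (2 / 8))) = -3376 / 783 + 8 * sqrt(77) / 33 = -2.18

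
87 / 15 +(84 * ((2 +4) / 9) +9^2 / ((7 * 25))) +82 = 25246 / 175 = 144.26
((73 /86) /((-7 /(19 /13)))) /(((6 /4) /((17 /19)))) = -1241 /11739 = -0.11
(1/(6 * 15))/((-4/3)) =-1/120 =-0.01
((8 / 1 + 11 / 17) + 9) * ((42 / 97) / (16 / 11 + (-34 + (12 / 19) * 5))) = -1316700 / 5064079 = -0.26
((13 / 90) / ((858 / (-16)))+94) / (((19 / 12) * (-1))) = -558344 / 9405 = -59.37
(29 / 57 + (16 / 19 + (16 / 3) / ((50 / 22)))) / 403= 5269 / 574275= 0.01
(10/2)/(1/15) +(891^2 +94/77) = 61134706/77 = 793957.22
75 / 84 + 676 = 18953 / 28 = 676.89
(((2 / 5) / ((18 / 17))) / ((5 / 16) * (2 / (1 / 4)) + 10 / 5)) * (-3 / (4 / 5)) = -0.31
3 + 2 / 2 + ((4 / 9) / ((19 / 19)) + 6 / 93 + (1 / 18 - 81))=-4739 / 62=-76.44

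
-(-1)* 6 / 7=6 / 7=0.86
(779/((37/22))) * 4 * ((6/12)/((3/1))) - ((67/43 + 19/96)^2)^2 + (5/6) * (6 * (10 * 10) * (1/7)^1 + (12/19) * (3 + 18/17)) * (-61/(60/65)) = -110822533270419062306825/24291875179270766592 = -4562.12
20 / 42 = 0.48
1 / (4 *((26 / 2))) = 1 / 52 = 0.02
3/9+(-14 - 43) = -170/3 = -56.67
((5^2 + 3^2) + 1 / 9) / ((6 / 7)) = 2149 / 54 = 39.80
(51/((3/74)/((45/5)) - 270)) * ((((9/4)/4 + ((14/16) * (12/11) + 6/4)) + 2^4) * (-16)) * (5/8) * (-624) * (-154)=206905247640/59939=3451930.26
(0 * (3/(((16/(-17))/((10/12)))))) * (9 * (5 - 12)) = 0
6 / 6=1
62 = 62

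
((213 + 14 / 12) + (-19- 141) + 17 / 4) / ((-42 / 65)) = -90.41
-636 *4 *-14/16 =2226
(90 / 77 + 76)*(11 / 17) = 5942 / 119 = 49.93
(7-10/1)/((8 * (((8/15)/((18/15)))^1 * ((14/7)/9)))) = -243/64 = -3.80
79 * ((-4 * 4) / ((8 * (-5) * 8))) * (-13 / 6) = -1027 / 120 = -8.56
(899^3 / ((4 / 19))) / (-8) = -13804881281 / 32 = -431402540.03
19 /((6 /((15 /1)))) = 95 /2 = 47.50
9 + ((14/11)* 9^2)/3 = 477/11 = 43.36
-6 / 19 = -0.32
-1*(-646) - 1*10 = 636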